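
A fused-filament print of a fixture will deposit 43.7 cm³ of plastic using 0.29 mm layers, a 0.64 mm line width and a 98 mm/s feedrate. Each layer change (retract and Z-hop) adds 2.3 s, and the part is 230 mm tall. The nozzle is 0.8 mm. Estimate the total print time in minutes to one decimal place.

70.5 minutes

Extrusion cross-section = 0.29 × 0.64, so 0.1856 mm².
Toolpath length = 43.7 cm³ / 0.1856 mm² = 43700 / 0.1856 = 235452.6 mm.
Extrusion time = 235452.6 / 98 = 2402.6 s.
Layer count = ceil(230 / 0.29) = 794.
Layer-change overhead = 794 × 2.3, so 1826.2 s.
Total = 2402.6 + 1826.2 = 4228.8 s = 70.5 minutes.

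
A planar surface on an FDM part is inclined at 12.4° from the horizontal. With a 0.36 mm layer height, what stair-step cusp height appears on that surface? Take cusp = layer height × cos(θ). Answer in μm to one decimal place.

Cusp = layer height × cos(12.4°) = 0.36 × 0.9767 = 0.351612 mm = 351.6 μm.

351.6 μm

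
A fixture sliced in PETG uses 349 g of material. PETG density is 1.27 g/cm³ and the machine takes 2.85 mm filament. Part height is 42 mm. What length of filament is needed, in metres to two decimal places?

Extruded volume: 349/1.27 = 274.8031 cm³ (274803.1 mm³).
Filament cross-section = π × (2.85/2)² = 6.3794 mm².
Length = 274803.1 / 6.3794 = 43076.64 mm = 43.08 m.

43.08 m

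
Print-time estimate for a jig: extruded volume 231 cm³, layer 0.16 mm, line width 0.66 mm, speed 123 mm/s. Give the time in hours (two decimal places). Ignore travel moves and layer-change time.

4.94 hours

Bead cross-section = 0.16 × 0.66 = 0.1056 mm².
Toolpath length = 231 cm³ / 0.1056 mm² = 231000 / 0.1056 = 2187500 mm.
Extrusion time = 2187500 / 123 = 17784.6 s.
That's 17784.6 s → 4.94 hours.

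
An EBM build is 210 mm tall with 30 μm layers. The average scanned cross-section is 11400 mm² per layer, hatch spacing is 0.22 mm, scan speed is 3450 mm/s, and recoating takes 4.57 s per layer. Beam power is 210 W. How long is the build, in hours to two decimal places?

38.09 hours

Layers = ⌈210/0.03⌉ = 7000.
Hatch length per layer = 11400 / 0.22, so 51818.2 mm.
Scan time per layer = 51818.2 / 3450, so 15.0198 s.
Layer cycle: 15.0198 + 4.57 → 19.5898 s.
Build time = 7000 × 19.5898 = 137128.6 s = 38.09 hours.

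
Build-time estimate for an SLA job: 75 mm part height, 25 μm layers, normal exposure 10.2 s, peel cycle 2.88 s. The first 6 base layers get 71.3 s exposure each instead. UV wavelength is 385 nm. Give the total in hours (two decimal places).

11.00 hours

Number of layers: 75 / 0.025 → 3000 (rounded up).
Bottom layers: 6 × (71.3 + 2.88) → 445.08 s.
Remaining layers = 2994 × (10.2 + 2.88), so 39161.52 s.
Sum: 445.08 + 39161.52 = 39606.6 s → 11.00 hours.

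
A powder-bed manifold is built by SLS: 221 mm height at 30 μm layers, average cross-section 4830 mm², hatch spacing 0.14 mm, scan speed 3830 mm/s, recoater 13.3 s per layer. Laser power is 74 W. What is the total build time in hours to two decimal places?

Layers = ⌈221/0.03⌉ = 7367.
Hatch length per layer = 4830 / 0.14, so 34500 mm.
Laser time per layer: 34500 / 3830 → 9.0078 s.
Time per layer = 9.0078 + 13.3, so 22.3078 s.
Build time = 7367 × 22.3078 = 164341.5626 s = 45.65 hours.

45.65 hours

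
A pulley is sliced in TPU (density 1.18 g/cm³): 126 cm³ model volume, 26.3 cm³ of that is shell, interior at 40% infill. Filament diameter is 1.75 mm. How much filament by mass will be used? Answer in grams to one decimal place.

78.1 g

Interior volume: 126 − 26.3 → 99.7 cm³.
Deposited infill: 0.40 × 99.7 → 39.88 cm³.
Total extruded = 26.3 + 39.88, so 66.18 cm³.
Mass = 66.18 × 1.18 = 78.0924 g.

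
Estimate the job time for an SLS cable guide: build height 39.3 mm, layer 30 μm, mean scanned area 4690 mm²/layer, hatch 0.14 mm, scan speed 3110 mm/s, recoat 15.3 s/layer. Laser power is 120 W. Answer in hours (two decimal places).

Layer count = ceil(39.3 / 0.03) = 1310.
Scan path per layer = 4690 / 0.14, so 33500 mm.
Laser time per layer: 33500 / 3110 → 10.7717 s.
Layer cycle = 10.7717 + 15.3, so 26.0717 s.
Total: 1310 × 26.0717 s = 34153.927 s → 9.49 hours.

9.49 hours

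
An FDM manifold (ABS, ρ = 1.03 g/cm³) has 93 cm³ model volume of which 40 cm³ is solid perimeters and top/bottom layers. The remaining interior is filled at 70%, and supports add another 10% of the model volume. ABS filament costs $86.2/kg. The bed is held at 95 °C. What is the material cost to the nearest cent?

Volume inside the shell = 93 − 40 = 53 cm³.
Deposited infill = 0.70 × 53 = 37.1 cm³.
Support: 0.10 × 93 → 9.3 cm³.
Total printed volume = 40 + 37.1 + 9.3 = 86.4 cm³.
Mass = 86.4 × 1.03, so 88.992 g.
Cost = 88.992 g / 1000 × $86.2/kg = $7.67.

$7.67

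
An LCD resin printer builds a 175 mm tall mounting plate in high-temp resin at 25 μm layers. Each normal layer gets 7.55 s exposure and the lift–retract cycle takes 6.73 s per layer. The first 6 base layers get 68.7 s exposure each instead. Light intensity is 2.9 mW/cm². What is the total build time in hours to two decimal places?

Layers = ⌈175/0.025⌉ = 7000.
Bottom layers = 6 × (68.7 + 6.73), so 452.58 s.
Normal layers = 6994 × (7.55 + 6.73), so 99874.32 s.
Sum: 452.58 + 99874.32 = 100326.9 s → 27.87 hours.

27.87 hours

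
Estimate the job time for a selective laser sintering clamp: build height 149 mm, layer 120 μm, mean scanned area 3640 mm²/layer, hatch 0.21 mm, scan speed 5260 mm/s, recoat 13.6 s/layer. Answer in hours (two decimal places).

5.83 hours

Layer count = ceil(149 / 0.12) = 1242.
Per-layer scan distance = 3640 / 0.21 = 17333.3 mm.
Laser time per layer: 17333.3 / 5260 → 3.2953 s.
Time per layer = 3.2953 + 13.6, so 16.8953 s.
1242 layers × 16.8953 s/layer = 20983.9626 s, i.e. 5.83 hours.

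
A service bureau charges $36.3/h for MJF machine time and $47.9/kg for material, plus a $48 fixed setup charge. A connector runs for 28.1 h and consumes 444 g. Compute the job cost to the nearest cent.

Machine cost: 36.3 × 28.1 → $1020.03.
Material charge = 47.9 × 444/1000, so $21.2676.
Adding setup: 1020.03 + 21.2676 + 48 → 1089.2976 ≈ $1089.30.

$1089.30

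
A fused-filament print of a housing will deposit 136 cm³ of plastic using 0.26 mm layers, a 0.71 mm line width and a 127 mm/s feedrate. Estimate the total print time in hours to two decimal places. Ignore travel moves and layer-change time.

Bead cross-section: 0.26 × 0.71 → 0.1846 mm².
Path length: 136000 mm³ / 0.1846 mm² → 736728.1 mm.
Extrusion time = 736728.1 / 127, so 5801 s.
Converting: 5801 s = 1.61 hours.

1.61 hours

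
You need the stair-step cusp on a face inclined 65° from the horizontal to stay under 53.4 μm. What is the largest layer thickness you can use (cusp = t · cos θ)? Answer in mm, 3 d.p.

0.126 mm

t = h_c / cos θ = 0.0534 / 0.4226 = 0.126 mm.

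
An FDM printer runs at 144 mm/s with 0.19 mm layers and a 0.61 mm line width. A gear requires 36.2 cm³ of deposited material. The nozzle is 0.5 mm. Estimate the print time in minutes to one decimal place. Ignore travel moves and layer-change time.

Extrusion cross-section: 0.19 × 0.61 → 0.1159 mm².
Path length: 36200 mm³ / 0.1159 mm² → 312338.2 mm.
Extrusion time: 312338.2 / 144 → 2169 s.
In the requested units: 2169 s = 36.2 minutes.

36.2 minutes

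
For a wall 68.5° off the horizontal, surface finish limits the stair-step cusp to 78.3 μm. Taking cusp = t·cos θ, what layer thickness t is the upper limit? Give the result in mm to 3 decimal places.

t = h_c / cos θ = 0.0783 / 0.3665 = 0.214 mm.

0.214 mm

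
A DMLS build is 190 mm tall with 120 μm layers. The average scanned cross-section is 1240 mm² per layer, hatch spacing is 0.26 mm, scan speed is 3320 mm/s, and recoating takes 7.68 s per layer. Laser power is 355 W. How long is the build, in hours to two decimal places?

Layers = ⌈190/0.12⌉ = 1584.
Per-layer scan distance = 1240 / 0.26, so 4769.2 mm.
Scan time per layer: 4769.2 / 3320 → 1.4365 s.
Time per layer = 1.4365 + 7.68 = 9.1165 s.
1584 layers × 9.1165 s/layer = 14440.536 s, i.e. 4.01 hours.

4.01 hours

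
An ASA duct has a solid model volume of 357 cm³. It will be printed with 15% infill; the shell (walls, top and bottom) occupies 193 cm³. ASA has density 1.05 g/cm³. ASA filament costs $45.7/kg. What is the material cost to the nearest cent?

Interior volume = 357 − 193, so 164 cm³.
Infill deposited = 0.15 × 164, so 24.6 cm³.
Total printed volume = 193 + 24.6 = 217.6 cm³.
Mass: 217.6 × 1.05 → 228.48 g.
Cost = 228.48 g / 1000 × $45.7/kg = $10.44.

$10.44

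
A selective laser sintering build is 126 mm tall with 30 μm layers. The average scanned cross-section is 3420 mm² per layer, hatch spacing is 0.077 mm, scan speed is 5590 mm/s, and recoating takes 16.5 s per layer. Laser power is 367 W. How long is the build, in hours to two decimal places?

Number of layers: 126 / 0.03 → 4200 (rounded up).
Scan path per layer = 3420 / 0.077, so 44415.6 mm.
Laser time per layer = 44415.6 / 5590 = 7.9455 s.
Time per layer = 7.9455 + 16.5 = 24.4455 s.
Build time = 4200 × 24.4455 = 102671.1 s = 28.52 hours.

28.52 hours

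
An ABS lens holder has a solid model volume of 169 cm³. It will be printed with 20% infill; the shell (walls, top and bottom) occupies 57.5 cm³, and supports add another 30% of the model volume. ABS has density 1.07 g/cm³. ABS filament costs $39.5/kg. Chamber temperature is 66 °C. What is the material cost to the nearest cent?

Volume inside the shell = 169 − 57.5, so 111.5 cm³.
Deposited infill: 0.20 × 111.5 → 22.3 cm³.
Support = 0.30 × 169 = 50.7 cm³.
Deposited volume = 57.5 + 22.3 + 50.7, so 130.5 cm³.
Mass = 130.5 × 1.07 = 139.635 g.
Cost = 139.635 g / 1000 × $39.5/kg = $5.52.

$5.52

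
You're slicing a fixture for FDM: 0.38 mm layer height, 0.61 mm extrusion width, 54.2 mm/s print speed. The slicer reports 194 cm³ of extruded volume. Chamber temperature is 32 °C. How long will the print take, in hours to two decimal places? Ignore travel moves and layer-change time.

4.29 hours

Bead cross-section: 0.38 × 0.61 → 0.2318 mm².
Toolpath length = 194 cm³ / 0.2318 mm² = 194000 / 0.2318 = 836928.4 mm.
Extrusion time = 836928.4 / 54.2, so 15441.5 s.
That's 15441.5 s → 4.29 hours.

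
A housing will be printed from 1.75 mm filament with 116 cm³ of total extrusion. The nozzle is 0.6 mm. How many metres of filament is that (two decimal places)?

48.23 m

Cross-section of 1.75 mm filament: π·(1.75/2)² = 2.4053 mm².
L = 116000 mm³ / 2.4053 mm² = 48226.83 mm, i.e. 48.23 m.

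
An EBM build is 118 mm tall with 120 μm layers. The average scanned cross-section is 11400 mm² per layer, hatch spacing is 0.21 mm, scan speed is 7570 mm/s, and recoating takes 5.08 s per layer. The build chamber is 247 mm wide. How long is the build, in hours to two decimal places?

3.35 hours

Number of layers: 118 / 0.12 → 984 (rounded up).
Hatch length per layer = 11400 / 0.21, so 54285.7 mm.
Per-layer scan time = 54285.7 / 7570 = 7.1712 s.
Layer cycle: 7.1712 + 5.08 → 12.2512 s.
Build time = 984 × 12.2512 = 12055.1808 s = 3.35 hours.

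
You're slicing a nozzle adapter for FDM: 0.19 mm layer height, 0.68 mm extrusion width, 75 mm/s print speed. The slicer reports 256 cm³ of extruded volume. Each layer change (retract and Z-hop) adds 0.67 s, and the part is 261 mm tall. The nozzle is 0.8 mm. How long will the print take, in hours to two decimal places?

7.59 hours

Bead cross-section = 0.19 × 0.68, so 0.1292 mm².
Toolpath length = 256 cm³ / 0.1292 mm² = 256000 / 0.1292 = 1981424.1 mm.
Extrusion time = 1981424.1 / 75, so 26419 s.
Layer count = ceil(261 / 0.19) = 1374.
Non-print overhead: 1374 × 0.67 → 920.58 s.
Total = 26419 + 920.58 = 27339.58 s = 7.59 hours.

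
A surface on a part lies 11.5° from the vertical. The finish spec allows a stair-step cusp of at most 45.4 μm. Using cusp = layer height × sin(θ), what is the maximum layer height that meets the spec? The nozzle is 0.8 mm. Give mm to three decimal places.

Layer height = cusp / sin(11.5°) = 0.0454 / 0.1994 = 0.228 mm.

0.228 mm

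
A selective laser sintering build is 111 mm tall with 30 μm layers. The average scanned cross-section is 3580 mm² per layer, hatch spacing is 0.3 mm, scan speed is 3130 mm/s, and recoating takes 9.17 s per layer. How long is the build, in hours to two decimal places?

Number of layers: 111 / 0.03 → 3700 (rounded up).
Per-layer scan distance = 3580 / 0.3 = 11933.3 mm.
Scan time per layer: 11933.3 / 3130 → 3.8126 s.
Time per layer: 3.8126 + 9.17 → 12.9826 s.
3700 layers × 12.9826 s/layer = 48035.62 s, i.e. 13.34 hours.

13.34 hours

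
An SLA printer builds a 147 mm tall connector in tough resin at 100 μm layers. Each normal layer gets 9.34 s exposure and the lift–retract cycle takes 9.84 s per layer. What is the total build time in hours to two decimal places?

7.83 hours

Layer count = ceil(147 / 0.1) = 1470.
Each layer takes = 9.34 + 9.84 = 19.18 s.
Build time: 1470 × 19.18 s = 28194.6 s, i.e. 7.83 hours.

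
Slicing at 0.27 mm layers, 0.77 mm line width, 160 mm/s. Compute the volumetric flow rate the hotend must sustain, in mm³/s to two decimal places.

A: 0.27 × 0.77 → 0.2079 mm².
Volumetric flow = 160 × 0.2079 = 33.26 mm³/s.

33.26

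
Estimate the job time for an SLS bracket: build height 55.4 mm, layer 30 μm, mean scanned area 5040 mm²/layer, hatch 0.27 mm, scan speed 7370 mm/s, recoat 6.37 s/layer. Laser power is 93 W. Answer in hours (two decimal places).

Number of layers: 55.4 / 0.03 → 1847 (rounded up).
Hatch length per layer = 5040 / 0.27 = 18666.7 mm.
Per-layer scan time = 18666.7 / 7370 = 2.5328 s.
Per-layer time = 2.5328 + 6.37 = 8.9028 s.
Build time = 1847 × 8.9028 = 16443.4716 s = 4.57 hours.

4.57 hours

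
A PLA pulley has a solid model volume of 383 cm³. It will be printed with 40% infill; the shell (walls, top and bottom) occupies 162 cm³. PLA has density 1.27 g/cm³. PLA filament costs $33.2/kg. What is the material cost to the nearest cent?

$10.56

Volume inside the shell = 383 − 162 = 221 cm³.
Deposited infill = 0.40 × 221, so 88.4 cm³.
Deposited volume: 162 + 88.4 → 250.4 cm³.
Mass = 250.4 × 1.27, so 318.008 g.
At $33.2/kg: 318.008/1000 × 33.2 = $10.56.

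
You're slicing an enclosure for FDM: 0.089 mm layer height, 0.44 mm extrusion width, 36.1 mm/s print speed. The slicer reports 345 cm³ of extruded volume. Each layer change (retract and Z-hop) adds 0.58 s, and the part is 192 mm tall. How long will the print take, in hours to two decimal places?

Line area = 0.089 × 0.44 = 0.03916 mm².
Total extruded path = 345000/0.03916 = 8810010.2 mm.
Extrusion time = 8810010.2 / 36.1, so 244044.6 s.
Number of layers: 192 / 0.089 → 2158 (rounded up).
Non-print overhead = 2158 × 0.58, so 1251.64 s.
Total = 244044.6 + 1251.64 = 245296.24 s = 68.14 hours.

68.14 hours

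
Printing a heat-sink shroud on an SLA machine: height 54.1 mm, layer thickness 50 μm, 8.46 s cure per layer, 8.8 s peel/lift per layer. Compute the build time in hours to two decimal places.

Layers = ⌈54.1/0.05⌉ = 1082.
Per-layer time = 8.46 + 8.8 = 17.26 s.
Total = 1082 × 17.26 = 18675.32 s = 5.19 hours.

5.19 hours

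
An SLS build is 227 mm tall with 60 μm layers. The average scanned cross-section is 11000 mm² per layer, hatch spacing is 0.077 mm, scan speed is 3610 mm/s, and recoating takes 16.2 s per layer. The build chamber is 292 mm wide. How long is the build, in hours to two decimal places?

Layers = ⌈227/0.06⌉ = 3784.
Per-layer scan distance = 11000 / 0.077, so 142857.1 mm.
Laser time per layer: 142857.1 / 3610 → 39.5726 s.
Time per layer = 39.5726 + 16.2 = 55.7726 s.
Build time = 3784 × 55.7726 = 211043.5184 s = 58.62 hours.

58.62 hours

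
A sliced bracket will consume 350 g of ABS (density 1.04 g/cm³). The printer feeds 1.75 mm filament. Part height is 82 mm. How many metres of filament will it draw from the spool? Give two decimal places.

Extruded volume: 350/1.04 = 336.5385 cm³ (336538.5 mm³).
A = π r² = π × 0.875² = 2.4053 mm².
L = V/A = 336538.5/2.4053 = 139915.4 mm → 139.92 m.

139.92 m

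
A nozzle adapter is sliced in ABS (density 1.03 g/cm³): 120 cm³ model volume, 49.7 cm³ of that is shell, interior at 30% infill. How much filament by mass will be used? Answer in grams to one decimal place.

Volume inside the shell = 120 − 49.7 = 70.3 cm³.
Deposited infill: 0.30 × 70.3 → 21.09 cm³.
Total printed volume: 49.7 + 21.09 → 70.79 cm³.
Mass = 70.79 × 1.03 = 72.9137 g.

72.9 g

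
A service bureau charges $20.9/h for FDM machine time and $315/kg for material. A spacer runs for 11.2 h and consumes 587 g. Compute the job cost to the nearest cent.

$418.99

Machine cost: 20.9 × 11.2 → $234.08.
Material charge = 315 × 587/1000 = $184.905.
Job cost: 234.08 + 184.905 = 418.985 ≈ $418.99.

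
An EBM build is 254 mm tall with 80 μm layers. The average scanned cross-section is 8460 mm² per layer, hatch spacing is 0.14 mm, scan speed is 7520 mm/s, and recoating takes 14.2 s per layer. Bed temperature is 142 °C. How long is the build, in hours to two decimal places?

19.61 hours

Layer count = ceil(254 / 0.08) = 3175.
Scan path per layer: 8460 / 0.14 → 60428.6 mm.
Per-layer scan time: 60428.6 / 7520 → 8.0357 s.
Time per layer: 8.0357 + 14.2 → 22.2357 s.
Build time = 3175 × 22.2357 = 70598.3475 s = 19.61 hours.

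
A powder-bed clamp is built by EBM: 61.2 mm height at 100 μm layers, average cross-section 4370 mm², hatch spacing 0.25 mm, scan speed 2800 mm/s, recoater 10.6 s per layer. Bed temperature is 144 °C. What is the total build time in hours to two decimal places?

Number of layers: 61.2 / 0.1 → 612 (rounded up).
Hatch length per layer: 4370 / 0.25 → 17480 mm.
Per-layer scan time = 17480 / 2800, so 6.2429 s.
Time per layer = 6.2429 + 10.6 = 16.8429 s.
Total: 612 × 16.8429 s = 10307.8548 s → 2.86 hours.

2.86 hours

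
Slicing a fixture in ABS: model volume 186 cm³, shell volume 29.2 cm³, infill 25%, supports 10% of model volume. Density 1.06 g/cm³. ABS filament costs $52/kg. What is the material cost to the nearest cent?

Interior volume = 186 − 29.2 = 156.8 cm³.
Deposited infill = 0.25 × 156.8, so 39.2 cm³.
Support = 0.10 × 186, so 18.6 cm³.
Deposited volume = 29.2 + 39.2 + 18.6, so 87 cm³.
Mass = 87 × 1.06 = 92.22 g.
At $52/kg: 92.22/1000 × 52 = $4.80.

$4.80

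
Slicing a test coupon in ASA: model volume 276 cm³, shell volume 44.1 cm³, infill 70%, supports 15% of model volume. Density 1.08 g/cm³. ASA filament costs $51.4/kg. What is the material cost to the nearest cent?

$13.76

Interior volume = 276 − 44.1 = 231.9 cm³.
Deposited infill = 0.70 × 231.9 = 162.33 cm³.
Support = 0.15 × 276 = 41.4 cm³.
Total printed volume = 44.1 + 162.33 + 41.4 = 247.83 cm³.
Mass = 247.83 × 1.08 = 267.6564 g.
At $51.4/kg: 267.6564/1000 × 51.4 = $13.76.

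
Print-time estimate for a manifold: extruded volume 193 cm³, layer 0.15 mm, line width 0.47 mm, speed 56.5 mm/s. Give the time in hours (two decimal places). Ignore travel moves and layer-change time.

13.46 hours

Line area = 0.15 × 0.47 = 0.0705 mm².
Total extruded path = 193000/0.0705 = 2737588.7 mm.
Extrusion time = 2737588.7 / 56.5 = 48452.9 s.
Converting: 48452.9 s = 13.46 hours.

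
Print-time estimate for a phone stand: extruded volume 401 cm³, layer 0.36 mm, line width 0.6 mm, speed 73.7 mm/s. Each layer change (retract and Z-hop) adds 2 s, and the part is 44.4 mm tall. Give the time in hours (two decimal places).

7.07 hours

Extrusion cross-section = 0.36 × 0.6, so 0.216 mm².
Toolpath length = 401 cm³ / 0.216 mm² = 401000 / 0.216 = 1856481.5 mm.
Print-move time: 1856481.5 / 73.7 → 25189.7 s.
Layers = ⌈44.4/0.36⌉ = 124.
Z-hop total = 124 × 2, so 248 s.
Total = 25189.7 + 248 = 25437.7 s = 7.07 hours.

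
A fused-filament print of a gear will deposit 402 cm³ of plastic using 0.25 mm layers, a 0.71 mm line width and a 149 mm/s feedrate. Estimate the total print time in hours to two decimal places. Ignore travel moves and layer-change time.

Extrusion cross-section = 0.25 × 0.71, so 0.1775 mm².
Toolpath length = 402 cm³ / 0.1775 mm² = 402000 / 0.1775 = 2264788.7 mm.
Print-move time = 2264788.7 / 149 = 15199.9 s.
Converting: 15199.9 s = 4.22 hours.

4.22 hours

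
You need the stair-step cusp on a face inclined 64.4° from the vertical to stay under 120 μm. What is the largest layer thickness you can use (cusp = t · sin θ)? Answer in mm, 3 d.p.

sin(64.4°) = 0.9018; t_max = 0.12/0.9018 = 0.133 mm.

0.133 mm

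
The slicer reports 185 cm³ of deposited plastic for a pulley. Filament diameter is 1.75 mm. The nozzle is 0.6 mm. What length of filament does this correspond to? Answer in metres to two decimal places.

76.91 m

Filament cross-section = π × (1.75/2)² = 2.4053 mm².
Length = 185 cm³ / 2.4053 mm² = 185000 / 2.4053 = 76913.48 mm = 76.91 m.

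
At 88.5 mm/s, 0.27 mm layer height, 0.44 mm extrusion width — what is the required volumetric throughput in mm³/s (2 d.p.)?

10.51

Extrusion cross-section: 0.27 × 0.44 → 0.1188 mm².
Q = v·A = 88.5 × 0.1188 = 10.51 mm³/s.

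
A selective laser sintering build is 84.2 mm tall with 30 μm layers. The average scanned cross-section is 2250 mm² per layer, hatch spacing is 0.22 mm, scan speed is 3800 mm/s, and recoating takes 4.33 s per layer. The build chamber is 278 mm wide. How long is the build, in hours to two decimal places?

Number of layers: 84.2 / 0.03 → 2807 (rounded up).
Per-layer scan distance = 2250 / 0.22 = 10227.3 mm.
Scan time per layer = 10227.3 / 3800 = 2.6914 s.
Per-layer time = 2.6914 + 4.33, so 7.0214 s.
2807 layers × 7.0214 s/layer = 19709.0698 s, i.e. 5.47 hours.

5.47 hours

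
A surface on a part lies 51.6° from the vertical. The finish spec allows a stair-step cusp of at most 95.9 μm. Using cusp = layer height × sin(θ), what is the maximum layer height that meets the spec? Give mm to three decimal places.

0.122 mm

Layer height = cusp / sin(51.6°) = 0.0959 / 0.7837 = 0.122 mm.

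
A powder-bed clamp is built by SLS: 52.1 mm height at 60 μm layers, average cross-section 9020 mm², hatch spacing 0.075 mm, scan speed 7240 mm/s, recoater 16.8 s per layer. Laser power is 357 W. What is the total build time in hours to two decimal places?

8.07 hours

Layer count = ceil(52.1 / 0.06) = 869.
Scan path per layer = 9020 / 0.075 = 120266.7 mm.
Scan time per layer = 120266.7 / 7240, so 16.6114 s.
Layer cycle = 16.6114 + 16.8, so 33.4114 s.
Build time = 869 × 33.4114 = 29034.5066 s = 8.07 hours.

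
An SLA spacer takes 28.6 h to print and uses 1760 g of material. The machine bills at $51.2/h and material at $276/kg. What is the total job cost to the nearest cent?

$1950.08

Time charge = 51.2 × 28.6, so $1464.32.
Feedstock cost = 276 × 1760/1000 = $485.76.
Job cost: 1464.32 + 485.76 = $1950.08.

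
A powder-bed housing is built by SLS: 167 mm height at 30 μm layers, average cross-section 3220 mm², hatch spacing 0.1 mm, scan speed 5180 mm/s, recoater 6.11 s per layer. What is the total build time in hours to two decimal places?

19.06 hours

Layer count = ceil(167 / 0.03) = 5567.
Scan path per layer: 3220 / 0.1 → 32200 mm.
Per-layer scan time = 32200 / 5180 = 6.2162 s.
Per-layer time: 6.2162 + 6.11 → 12.3262 s.
Build time = 5567 × 12.3262 = 68619.9554 s = 19.06 hours.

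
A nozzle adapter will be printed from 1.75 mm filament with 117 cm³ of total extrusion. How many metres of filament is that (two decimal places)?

A = π r² = π × 0.875² = 2.4053 mm².
L = 117000 mm³ / 2.4053 mm² = 48642.58 mm, i.e. 48.64 m.

48.64 m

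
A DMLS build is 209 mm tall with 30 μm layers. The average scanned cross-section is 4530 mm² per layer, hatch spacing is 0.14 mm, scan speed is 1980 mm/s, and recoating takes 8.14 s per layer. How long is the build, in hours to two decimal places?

Layer count = ceil(209 / 0.03) = 6967.
Scan path per layer = 4530 / 0.14 = 32357.1 mm.
Per-layer scan time: 32357.1 / 1980 → 16.342 s.
Layer cycle = 16.342 + 8.14 = 24.482 s.
Build time = 6967 × 24.482 = 170566.094 s = 47.38 hours.

47.38 hours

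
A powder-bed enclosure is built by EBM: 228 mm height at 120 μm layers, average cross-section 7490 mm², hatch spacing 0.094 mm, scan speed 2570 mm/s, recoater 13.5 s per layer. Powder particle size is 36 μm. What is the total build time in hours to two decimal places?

Layers = ⌈228/0.12⌉ = 1900.
Per-layer scan distance = 7490 / 0.094 = 79680.9 mm.
Beam time per layer: 79680.9 / 2570 → 31.0042 s.
Time per layer: 31.0042 + 13.5 → 44.5042 s.
Total: 1900 × 44.5042 s = 84557.98 s → 23.49 hours.

23.49 hours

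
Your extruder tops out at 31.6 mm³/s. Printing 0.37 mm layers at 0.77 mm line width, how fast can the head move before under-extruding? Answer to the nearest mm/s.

111 mm/s

Bead cross-section = 0.37 × 0.77 = 0.2849 mm².
Max speed = 31.6 / 0.2849 = 110.92 ≈ 111 mm/s.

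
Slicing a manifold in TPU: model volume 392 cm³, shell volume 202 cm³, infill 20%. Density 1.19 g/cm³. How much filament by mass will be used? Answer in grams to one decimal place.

Interior volume: 392 − 202 → 190 cm³.
Infill volume = 0.20 × 190, so 38 cm³.
Deposited volume = 202 + 38 = 240 cm³.
Mass = 240 × 1.19, so 285.6 g.

285.6 g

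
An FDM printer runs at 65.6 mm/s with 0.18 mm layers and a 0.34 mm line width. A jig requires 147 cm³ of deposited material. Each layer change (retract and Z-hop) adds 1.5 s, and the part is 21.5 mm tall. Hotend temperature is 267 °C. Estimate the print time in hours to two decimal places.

Line area: 0.18 × 0.34 → 0.0612 mm².
Toolpath length = 147 cm³ / 0.0612 mm² = 147000 / 0.0612 = 2401960.8 mm.
Extrusion time = 2401960.8 / 65.6, so 36615.3 s.
Number of layers: 21.5 / 0.18 → 120 (rounded up).
Non-print overhead = 120 × 1.5 = 180 s.
Total = 36615.3 + 180 = 36795.3 s = 10.22 hours.

10.22 hours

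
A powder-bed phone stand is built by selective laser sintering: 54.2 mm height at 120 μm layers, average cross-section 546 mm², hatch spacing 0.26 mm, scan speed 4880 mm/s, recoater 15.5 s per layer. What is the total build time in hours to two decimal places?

Number of layers: 54.2 / 0.12 → 452 (rounded up).
Per-layer scan distance: 546 / 0.26 → 2100 mm.
Laser time per layer = 2100 / 4880 = 0.4303 s.
Per-layer time = 0.4303 + 15.5 = 15.9303 s.
Total: 452 × 15.9303 s = 7200.4956 s → 2.00 hours.

2.00 hours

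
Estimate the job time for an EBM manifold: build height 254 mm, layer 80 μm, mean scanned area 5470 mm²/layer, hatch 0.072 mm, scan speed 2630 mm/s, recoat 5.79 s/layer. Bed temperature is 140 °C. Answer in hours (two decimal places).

Layers = ⌈254/0.08⌉ = 3175.
Hatch length per layer = 5470 / 0.072 = 75972.2 mm.
Scan time per layer: 75972.2 / 2630 → 28.8868 s.
Layer cycle = 28.8868 + 5.79, so 34.6768 s.
Total: 3175 × 34.6768 s = 110098.84 s → 30.58 hours.

30.58 hours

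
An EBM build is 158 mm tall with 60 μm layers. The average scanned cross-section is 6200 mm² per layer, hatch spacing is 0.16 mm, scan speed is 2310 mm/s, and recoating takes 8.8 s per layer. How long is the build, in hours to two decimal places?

Layers = ⌈158/0.06⌉ = 2634.
Hatch length per layer = 6200 / 0.16 = 38750 mm.
Scan time per layer: 38750 / 2310 → 16.7749 s.
Layer cycle = 16.7749 + 8.8 = 25.5749 s.
Total: 2634 × 25.5749 s = 67364.2866 s → 18.71 hours.

18.71 hours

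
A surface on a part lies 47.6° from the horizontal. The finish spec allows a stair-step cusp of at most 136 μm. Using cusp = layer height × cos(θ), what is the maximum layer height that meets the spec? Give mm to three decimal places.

t = h_c / cos θ = 0.136 / 0.6743 = 0.202 mm.

0.202 mm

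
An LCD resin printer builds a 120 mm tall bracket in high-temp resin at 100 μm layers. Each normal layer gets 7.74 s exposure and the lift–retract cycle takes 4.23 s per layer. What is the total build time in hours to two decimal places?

Number of layers: 120 / 0.1 → 1200 (rounded up).
Per-layer time = 7.74 + 4.23, so 11.97 s.
Build time: 1200 × 11.97 s = 14364 s, i.e. 3.99 hours.

3.99 hours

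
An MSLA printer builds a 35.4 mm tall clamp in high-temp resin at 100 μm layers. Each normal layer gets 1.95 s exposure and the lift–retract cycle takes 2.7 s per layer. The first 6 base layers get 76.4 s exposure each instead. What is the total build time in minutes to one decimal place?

34.9 minutes

Number of layers: 35.4 / 0.1 → 354 (rounded up).
Bottom layers = 6 × (76.4 + 2.7) = 474.6 s.
Normal layers: 348 × (1.95 + 2.7) → 1618.2 s.
Sum: 474.6 + 1618.2 = 2092.8 s → 34.9 minutes.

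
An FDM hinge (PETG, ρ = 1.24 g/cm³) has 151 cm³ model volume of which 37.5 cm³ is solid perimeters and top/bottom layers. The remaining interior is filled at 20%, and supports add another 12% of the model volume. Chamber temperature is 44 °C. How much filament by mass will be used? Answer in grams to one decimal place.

97.1 g

Interior volume = 151 − 37.5 = 113.5 cm³.
Infill volume = 0.20 × 113.5, so 22.7 cm³.
Support: 0.12 × 151 → 18.12 cm³.
Total printed volume: 37.5 + 22.7 + 18.12 → 78.32 cm³.
Mass = 78.32 × 1.24, so 97.1168 g.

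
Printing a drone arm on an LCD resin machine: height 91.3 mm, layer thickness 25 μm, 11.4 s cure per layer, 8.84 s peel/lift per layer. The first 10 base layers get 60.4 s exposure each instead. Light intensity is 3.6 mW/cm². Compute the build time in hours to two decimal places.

20.67 hours

Layer count = ceil(91.3 / 0.025) = 3652.
Base layers = 10 × (60.4 + 8.84), so 692.4 s.
Normal layers = 3642 × (11.4 + 8.84) = 73714.08 s.
Sum: 692.4 + 73714.08 = 74406.48 s → 20.67 hours.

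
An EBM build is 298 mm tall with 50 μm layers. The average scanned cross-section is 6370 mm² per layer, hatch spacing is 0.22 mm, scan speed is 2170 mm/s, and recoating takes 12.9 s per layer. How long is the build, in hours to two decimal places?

43.45 hours

Number of layers: 298 / 0.05 → 5960 (rounded up).
Per-layer scan distance: 6370 / 0.22 → 28954.5 mm.
Beam time per layer: 28954.5 / 2170 → 13.3431 s.
Time per layer: 13.3431 + 12.9 → 26.2431 s.
Build time = 5960 × 26.2431 = 156408.876 s = 43.45 hours.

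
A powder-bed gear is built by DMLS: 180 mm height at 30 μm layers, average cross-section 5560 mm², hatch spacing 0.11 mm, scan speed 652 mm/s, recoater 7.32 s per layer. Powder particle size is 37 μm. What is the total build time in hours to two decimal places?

Number of layers: 180 / 0.03 → 6000 (rounded up).
Per-layer scan distance = 5560 / 0.11, so 50545.5 mm.
Laser time per layer: 50545.5 / 652 → 77.5238 s.
Layer cycle = 77.5238 + 7.32, so 84.8438 s.
6000 layers × 84.8438 s/layer = 509062.8 s, i.e. 141.41 hours.

141.41 hours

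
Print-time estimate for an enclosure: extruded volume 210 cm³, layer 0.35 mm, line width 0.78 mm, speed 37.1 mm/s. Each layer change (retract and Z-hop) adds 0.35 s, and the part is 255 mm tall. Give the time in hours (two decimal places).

5.83 hours

Bead cross-section = 0.35 × 0.78, so 0.273 mm².
Path length: 210000 mm³ / 0.273 mm² → 769230.8 mm.
Print-move time: 769230.8 / 37.1 → 20734 s.
Layer count = ceil(255 / 0.35) = 729.
Non-print overhead: 729 × 0.35 → 255.15 s.
Altogether 20734 + 255.15 = 20989.15 s, i.e. 5.83 hours.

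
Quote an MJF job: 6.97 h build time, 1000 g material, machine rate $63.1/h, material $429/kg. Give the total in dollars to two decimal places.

$868.81

Machine cost = 63.1 × 6.97, so $439.807.
Material cost = 429 × 1000/1000, so $429.00.
Total = 439.807 + 429.00 = 868.807 ≈ $868.81.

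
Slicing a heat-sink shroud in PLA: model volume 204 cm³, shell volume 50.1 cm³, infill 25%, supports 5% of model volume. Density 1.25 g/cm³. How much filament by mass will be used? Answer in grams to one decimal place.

123.5 g

Volume inside the shell: 204 − 50.1 → 153.9 cm³.
Deposited infill = 0.25 × 153.9 = 38.475 cm³.
Support: 0.05 × 204 → 10.2 cm³.
Deposited volume = 50.1 + 38.475 + 10.2 = 98.775 cm³.
Mass = 98.775 × 1.25, so 123.46875 g.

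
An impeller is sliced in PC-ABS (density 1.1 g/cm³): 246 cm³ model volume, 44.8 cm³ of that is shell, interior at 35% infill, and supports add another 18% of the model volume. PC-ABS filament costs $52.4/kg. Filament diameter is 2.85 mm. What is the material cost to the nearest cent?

Infill region: 246 − 44.8 → 201.2 cm³.
Infill deposited: 0.35 × 201.2 → 70.42 cm³.
Support = 0.18 × 246, so 44.28 cm³.
Total extruded: 44.8 + 70.42 + 44.28 → 159.5 cm³.
Mass: 159.5 × 1.1 → 175.45 g.
Cost = 175.45 g / 1000 × $52.4/kg = $9.19.

$9.19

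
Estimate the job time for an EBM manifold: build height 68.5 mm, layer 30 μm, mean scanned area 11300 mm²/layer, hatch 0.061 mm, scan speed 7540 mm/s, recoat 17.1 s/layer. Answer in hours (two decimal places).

Number of layers: 68.5 / 0.03 → 2284 (rounded up).
Scan path per layer = 11300 / 0.061, so 185245.9 mm.
Beam time per layer = 185245.9 / 7540 = 24.5684 s.
Per-layer time = 24.5684 + 17.1, so 41.6684 s.
Total: 2284 × 41.6684 s = 95170.6256 s → 26.44 hours.

26.44 hours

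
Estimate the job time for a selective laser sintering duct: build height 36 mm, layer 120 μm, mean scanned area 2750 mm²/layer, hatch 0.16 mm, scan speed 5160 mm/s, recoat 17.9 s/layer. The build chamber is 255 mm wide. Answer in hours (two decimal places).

Number of layers: 36 / 0.12 → 300 (rounded up).
Scan path per layer: 2750 / 0.16 → 17187.5 mm.
Laser time per layer: 17187.5 / 5160 → 3.3309 s.
Per-layer time = 3.3309 + 17.9, so 21.2309 s.
300 layers × 21.2309 s/layer = 6369.27 s, i.e. 1.77 hours.

1.77 hours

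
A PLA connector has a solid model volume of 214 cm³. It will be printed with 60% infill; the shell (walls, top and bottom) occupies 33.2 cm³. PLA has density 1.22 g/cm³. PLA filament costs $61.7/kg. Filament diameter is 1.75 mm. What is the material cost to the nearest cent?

Volume inside the shell: 214 − 33.2 → 180.8 cm³.
Deposited infill: 0.60 × 180.8 → 108.48 cm³.
Total extruded = 33.2 + 108.48 = 141.68 cm³.
Mass = 141.68 × 1.22, so 172.8496 g.
At $61.7/kg: 172.8496/1000 × 61.7 = $10.66.

$10.66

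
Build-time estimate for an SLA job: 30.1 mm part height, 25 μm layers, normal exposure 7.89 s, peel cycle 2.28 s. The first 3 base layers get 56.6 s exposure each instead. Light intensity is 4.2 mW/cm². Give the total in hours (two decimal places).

Layer count = ceil(30.1 / 0.025) = 1204.
Base layers = 3 × (56.6 + 2.28), so 176.64 s.
Regular layers = 1201 × (7.89 + 2.28) = 12214.17 s.
Total = 176.64 + 12214.17 = 12390.81 s = 3.44 hours.

3.44 hours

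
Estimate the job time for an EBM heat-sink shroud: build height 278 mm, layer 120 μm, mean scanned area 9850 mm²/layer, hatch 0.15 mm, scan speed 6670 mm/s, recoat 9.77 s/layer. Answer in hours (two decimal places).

12.62 hours

Layer count = ceil(278 / 0.12) = 2317.
Per-layer scan distance: 9850 / 0.15 → 65666.7 mm.
Beam time per layer: 65666.7 / 6670 → 9.8451 s.
Time per layer = 9.8451 + 9.77, so 19.6151 s.
Total: 2317 × 19.6151 s = 45448.1867 s → 12.62 hours.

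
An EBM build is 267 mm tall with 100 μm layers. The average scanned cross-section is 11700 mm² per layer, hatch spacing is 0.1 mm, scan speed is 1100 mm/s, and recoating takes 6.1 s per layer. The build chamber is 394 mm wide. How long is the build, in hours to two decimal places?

83.41 hours

Layers = ⌈267/0.1⌉ = 2670.
Hatch length per layer = 11700 / 0.1, so 117000 mm.
Scan time per layer = 117000 / 1100 = 106.3636 s.
Per-layer time: 106.3636 + 6.1 → 112.4636 s.
Total: 2670 × 112.4636 s = 300277.812 s → 83.41 hours.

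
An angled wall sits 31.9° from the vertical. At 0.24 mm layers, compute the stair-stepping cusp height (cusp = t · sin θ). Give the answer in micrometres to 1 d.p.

126.8 μm

Cusp = layer height × sin(31.9°) = 0.24 × 0.5284 = 0.126816 mm = 126.8 μm.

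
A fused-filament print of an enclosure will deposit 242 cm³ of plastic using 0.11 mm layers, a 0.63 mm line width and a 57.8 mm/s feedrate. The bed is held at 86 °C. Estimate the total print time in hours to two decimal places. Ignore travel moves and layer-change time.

Bead cross-section = 0.11 × 0.63, so 0.0693 mm².
Total extruded path = 242000/0.0693 = 3492063.5 mm.
Print-move time: 3492063.5 / 57.8 → 60416.3 s.
That's 60416.3 s → 16.78 hours.

16.78 hours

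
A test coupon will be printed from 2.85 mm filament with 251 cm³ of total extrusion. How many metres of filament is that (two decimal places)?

Filament cross-section = π × (2.85/2)² = 6.3794 mm².
L = 251000 mm³ / 6.3794 mm² = 39345.39 mm, i.e. 39.35 m.

39.35 m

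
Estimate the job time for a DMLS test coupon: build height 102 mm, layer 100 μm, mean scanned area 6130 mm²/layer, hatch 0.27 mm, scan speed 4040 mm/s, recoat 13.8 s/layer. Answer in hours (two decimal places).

Layer count = ceil(102 / 0.1) = 1020.
Scan path per layer = 6130 / 0.27, so 22703.7 mm.
Per-layer scan time: 22703.7 / 4040 → 5.6197 s.
Time per layer = 5.6197 + 13.8 = 19.4197 s.
Total: 1020 × 19.4197 s = 19808.094 s → 5.50 hours.

5.50 hours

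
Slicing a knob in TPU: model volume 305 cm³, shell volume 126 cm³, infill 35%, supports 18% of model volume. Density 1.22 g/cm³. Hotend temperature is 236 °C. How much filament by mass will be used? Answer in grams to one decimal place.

Infill region = 305 − 126, so 179 cm³.
Deposited infill: 0.35 × 179 → 62.65 cm³.
Support = 0.18 × 305, so 54.9 cm³.
Deposited volume: 126 + 62.65 + 54.9 → 243.55 cm³.
Mass = 243.55 × 1.22 = 297.131 g.

297.1 g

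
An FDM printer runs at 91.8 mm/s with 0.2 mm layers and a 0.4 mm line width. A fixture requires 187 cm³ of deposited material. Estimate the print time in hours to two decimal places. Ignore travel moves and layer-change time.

Extrusion cross-section: 0.2 × 0.4 → 0.08 mm².
Total extruded path = 187000/0.08 = 2337500 mm.
Print-move time = 2337500 / 91.8, so 25463 s.
25463 s = 7.07 hours.

7.07 hours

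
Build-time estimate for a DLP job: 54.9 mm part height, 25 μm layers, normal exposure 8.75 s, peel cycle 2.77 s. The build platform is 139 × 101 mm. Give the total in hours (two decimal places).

7.03 hours

Layer count = ceil(54.9 / 0.025) = 2196.
Per-layer time: 8.75 + 2.77 → 11.52 s.
Build time: 2196 × 11.52 s = 25297.92 s, i.e. 7.03 hours.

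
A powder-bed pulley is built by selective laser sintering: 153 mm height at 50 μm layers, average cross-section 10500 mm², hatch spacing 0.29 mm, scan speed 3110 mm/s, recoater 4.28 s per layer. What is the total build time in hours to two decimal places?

Layer count = ceil(153 / 0.05) = 3060.
Hatch length per layer = 10500 / 0.29, so 36206.9 mm.
Laser time per layer = 36206.9 / 3110, so 11.6421 s.
Per-layer time: 11.6421 + 4.28 → 15.9221 s.
3060 layers × 15.9221 s/layer = 48721.626 s, i.e. 13.53 hours.

13.53 hours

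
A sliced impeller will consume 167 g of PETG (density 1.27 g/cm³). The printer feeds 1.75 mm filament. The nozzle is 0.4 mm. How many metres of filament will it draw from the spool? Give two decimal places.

54.67 m

Extruded volume: 167/1.27 = 131.4961 cm³ (131496.1 mm³).
Filament cross-section = π × (1.75/2)² = 2.4053 mm².
Length = 131496.1 / 2.4053 = 54669.31 mm = 54.67 m.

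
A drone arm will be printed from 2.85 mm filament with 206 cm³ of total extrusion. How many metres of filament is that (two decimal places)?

32.29 m

Filament cross-section = π × (2.85/2)² = 6.3794 mm².
L = 206000 mm³ / 6.3794 mm² = 32291.44 mm, i.e. 32.29 m.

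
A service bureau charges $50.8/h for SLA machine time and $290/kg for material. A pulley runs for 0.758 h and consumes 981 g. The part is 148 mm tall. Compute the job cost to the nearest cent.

$323.00

Machine-time cost = 50.8 × 0.758 = $38.5064.
Material cost = 290 × 981/1000, so $284.49.
Total = 38.5064 + 284.49 = 322.9964 ≈ $323.00.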